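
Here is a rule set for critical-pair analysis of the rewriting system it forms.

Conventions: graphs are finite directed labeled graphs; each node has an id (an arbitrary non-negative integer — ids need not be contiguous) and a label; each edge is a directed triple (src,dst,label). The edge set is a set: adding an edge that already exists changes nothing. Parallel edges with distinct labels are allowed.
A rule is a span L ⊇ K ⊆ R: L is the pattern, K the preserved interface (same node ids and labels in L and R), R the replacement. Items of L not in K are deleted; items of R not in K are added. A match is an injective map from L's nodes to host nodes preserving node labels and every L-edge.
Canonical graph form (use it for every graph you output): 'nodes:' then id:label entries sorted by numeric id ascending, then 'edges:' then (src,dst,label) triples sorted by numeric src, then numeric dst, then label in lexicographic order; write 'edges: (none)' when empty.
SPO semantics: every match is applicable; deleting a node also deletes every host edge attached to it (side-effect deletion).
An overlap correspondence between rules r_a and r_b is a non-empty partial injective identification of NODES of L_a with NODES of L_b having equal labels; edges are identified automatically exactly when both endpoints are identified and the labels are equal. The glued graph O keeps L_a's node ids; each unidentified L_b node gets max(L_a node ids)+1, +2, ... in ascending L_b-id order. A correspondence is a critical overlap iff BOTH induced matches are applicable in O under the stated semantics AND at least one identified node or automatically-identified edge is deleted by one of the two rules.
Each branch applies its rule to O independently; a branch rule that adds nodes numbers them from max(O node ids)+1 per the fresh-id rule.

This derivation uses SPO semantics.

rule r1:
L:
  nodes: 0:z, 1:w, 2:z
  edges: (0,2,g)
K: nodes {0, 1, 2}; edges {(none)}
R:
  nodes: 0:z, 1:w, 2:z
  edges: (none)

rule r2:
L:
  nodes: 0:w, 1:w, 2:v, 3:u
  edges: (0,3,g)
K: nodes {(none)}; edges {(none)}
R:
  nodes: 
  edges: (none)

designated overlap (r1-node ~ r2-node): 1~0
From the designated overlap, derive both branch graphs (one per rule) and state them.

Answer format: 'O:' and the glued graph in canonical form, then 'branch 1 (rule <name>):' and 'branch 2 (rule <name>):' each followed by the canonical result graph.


O:
nodes: 0:z, 1:w, 2:z, 3:w, 4:v, 5:u
edges: (0,2,g); (1,5,g)
branch 1 (rule r1):
nodes: 0:z, 1:w, 2:z, 3:w, 4:v, 5:u
edges: (1,5,g)
branch 2 (rule r2):
nodes: 0:z, 2:z
edges: (0,2,g)


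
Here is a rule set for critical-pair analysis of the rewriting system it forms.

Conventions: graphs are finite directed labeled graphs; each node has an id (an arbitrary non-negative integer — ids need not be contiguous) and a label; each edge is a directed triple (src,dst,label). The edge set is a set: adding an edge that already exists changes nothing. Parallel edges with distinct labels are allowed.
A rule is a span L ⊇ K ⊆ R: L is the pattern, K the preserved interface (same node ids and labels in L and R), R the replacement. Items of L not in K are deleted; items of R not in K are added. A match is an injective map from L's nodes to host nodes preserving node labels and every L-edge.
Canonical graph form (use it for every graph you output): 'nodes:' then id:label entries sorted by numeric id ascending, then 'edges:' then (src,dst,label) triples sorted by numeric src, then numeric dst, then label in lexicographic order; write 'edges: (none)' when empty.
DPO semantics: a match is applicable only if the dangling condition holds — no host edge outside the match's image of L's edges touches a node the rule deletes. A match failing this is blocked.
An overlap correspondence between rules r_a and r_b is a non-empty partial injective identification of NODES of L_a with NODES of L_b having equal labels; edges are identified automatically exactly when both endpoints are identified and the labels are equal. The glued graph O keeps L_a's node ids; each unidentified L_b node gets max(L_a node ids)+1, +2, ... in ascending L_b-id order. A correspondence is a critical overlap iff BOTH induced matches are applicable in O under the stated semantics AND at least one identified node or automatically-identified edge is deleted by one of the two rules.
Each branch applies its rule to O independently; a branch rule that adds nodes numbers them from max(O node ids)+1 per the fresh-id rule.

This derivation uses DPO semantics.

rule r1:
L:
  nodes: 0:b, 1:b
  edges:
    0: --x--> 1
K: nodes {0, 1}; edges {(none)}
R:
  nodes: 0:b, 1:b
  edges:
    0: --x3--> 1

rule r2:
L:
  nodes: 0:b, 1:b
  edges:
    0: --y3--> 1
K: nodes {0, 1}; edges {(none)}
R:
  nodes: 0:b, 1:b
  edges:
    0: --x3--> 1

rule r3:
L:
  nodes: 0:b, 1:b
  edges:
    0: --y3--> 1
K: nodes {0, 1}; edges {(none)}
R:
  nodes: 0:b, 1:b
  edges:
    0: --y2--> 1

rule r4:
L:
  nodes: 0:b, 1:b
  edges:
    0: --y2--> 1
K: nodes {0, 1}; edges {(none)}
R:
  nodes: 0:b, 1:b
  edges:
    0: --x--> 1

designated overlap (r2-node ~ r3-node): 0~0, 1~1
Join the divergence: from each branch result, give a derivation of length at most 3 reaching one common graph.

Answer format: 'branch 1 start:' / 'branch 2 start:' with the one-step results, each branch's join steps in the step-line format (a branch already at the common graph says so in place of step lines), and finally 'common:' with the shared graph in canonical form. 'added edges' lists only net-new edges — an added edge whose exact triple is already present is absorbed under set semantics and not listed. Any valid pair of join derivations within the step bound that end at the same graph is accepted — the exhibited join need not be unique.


branch 1 start:
nodes: 0:b, 1:b
edges: (0,1,x3)
branch 2 start:
nodes: 0:b, 1:b
edges: (0,1,y2)
branch 1: already at the common graph (0 steps)
branch 2 step 1: rule r4; match: 0->0, 1->1; deleted nodes (none); deleted edges (0,1,y2); added nodes (none); added edges (0,1,x); result: nodes: 0:b, 1:b edges: (0,1,x)
branch 2 step 2: rule r1; match: 0->0, 1->1; deleted nodes (none); deleted edges (0,1,x); added nodes (none); added edges (0,1,x3); result: nodes: 0:b, 1:b edges: (0,1,x3)
common:
nodes: 0:b, 1:b
edges: (0,1,x3)


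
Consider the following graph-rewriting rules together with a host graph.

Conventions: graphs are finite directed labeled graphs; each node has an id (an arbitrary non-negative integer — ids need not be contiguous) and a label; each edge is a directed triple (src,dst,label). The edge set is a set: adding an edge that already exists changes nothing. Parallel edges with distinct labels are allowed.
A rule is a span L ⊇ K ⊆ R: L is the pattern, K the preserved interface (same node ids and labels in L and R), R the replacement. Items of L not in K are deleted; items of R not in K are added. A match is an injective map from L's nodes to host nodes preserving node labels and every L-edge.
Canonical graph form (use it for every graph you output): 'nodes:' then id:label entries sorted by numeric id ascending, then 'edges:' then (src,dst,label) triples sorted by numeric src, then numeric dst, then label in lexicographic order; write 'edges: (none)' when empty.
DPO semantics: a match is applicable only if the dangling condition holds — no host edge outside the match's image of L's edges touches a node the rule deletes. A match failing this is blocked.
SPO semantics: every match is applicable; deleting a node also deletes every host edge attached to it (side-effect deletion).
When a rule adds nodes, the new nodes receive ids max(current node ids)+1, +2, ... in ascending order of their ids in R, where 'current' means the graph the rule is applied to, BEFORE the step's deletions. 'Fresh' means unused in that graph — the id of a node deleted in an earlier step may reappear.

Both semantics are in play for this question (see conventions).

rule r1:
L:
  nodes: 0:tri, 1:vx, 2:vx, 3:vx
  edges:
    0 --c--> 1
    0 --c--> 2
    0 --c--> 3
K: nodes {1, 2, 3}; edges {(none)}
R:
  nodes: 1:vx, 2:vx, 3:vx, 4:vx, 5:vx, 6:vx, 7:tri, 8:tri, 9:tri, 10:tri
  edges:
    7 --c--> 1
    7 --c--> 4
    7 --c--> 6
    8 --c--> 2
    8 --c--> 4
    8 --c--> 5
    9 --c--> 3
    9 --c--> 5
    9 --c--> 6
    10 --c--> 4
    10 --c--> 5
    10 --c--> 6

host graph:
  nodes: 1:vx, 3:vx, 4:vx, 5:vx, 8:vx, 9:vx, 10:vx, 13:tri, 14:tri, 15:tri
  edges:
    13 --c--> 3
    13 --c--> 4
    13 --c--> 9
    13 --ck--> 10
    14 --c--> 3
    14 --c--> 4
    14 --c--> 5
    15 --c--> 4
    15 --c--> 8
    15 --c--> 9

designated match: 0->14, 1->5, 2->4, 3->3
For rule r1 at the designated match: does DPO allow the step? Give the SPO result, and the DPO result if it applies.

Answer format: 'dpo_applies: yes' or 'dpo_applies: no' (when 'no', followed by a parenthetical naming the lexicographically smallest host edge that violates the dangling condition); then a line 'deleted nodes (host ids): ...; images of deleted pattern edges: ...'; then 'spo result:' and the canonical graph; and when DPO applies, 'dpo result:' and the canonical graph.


dpo_applies: yes
deleted nodes (host ids): 14; images of deleted pattern edges: (14,3,c); (14,4,c); (14,5,c)
spo result:
nodes: 1:vx, 3:vx, 4:vx, 5:vx, 8:vx, 9:vx, 10:vx, 13:tri, 15:tri, 16:vx, 17:vx, 18:vx, 19:tri, 20:tri, 21:tri, 22:tri
edges: (13,3,c); (13,4,c); (13,9,c); (13,10,ck); (15,4,c); (15,8,c); (15,9,c); (19,5,c); (19,16,c); (19,18,c); (20,4,c); (20,16,c); (20,17,c); (21,3,c); (21,17,c); (21,18,c); (22,16,c); (22,17,c); (22,18,c)
dpo result:
nodes: 1:vx, 3:vx, 4:vx, 5:vx, 8:vx, 9:vx, 10:vx, 13:tri, 15:tri, 16:vx, 17:vx, 18:vx, 19:tri, 20:tri, 21:tri, 22:tri
edges: (13,3,c); (13,4,c); (13,9,c); (13,10,ck); (15,4,c); (15,8,c); (15,9,c); (19,5,c); (19,16,c); (19,18,c); (20,4,c); (20,16,c); (20,17,c); (21,3,c); (21,17,c); (21,18,c); (22,16,c); (22,17,c); (22,18,c)


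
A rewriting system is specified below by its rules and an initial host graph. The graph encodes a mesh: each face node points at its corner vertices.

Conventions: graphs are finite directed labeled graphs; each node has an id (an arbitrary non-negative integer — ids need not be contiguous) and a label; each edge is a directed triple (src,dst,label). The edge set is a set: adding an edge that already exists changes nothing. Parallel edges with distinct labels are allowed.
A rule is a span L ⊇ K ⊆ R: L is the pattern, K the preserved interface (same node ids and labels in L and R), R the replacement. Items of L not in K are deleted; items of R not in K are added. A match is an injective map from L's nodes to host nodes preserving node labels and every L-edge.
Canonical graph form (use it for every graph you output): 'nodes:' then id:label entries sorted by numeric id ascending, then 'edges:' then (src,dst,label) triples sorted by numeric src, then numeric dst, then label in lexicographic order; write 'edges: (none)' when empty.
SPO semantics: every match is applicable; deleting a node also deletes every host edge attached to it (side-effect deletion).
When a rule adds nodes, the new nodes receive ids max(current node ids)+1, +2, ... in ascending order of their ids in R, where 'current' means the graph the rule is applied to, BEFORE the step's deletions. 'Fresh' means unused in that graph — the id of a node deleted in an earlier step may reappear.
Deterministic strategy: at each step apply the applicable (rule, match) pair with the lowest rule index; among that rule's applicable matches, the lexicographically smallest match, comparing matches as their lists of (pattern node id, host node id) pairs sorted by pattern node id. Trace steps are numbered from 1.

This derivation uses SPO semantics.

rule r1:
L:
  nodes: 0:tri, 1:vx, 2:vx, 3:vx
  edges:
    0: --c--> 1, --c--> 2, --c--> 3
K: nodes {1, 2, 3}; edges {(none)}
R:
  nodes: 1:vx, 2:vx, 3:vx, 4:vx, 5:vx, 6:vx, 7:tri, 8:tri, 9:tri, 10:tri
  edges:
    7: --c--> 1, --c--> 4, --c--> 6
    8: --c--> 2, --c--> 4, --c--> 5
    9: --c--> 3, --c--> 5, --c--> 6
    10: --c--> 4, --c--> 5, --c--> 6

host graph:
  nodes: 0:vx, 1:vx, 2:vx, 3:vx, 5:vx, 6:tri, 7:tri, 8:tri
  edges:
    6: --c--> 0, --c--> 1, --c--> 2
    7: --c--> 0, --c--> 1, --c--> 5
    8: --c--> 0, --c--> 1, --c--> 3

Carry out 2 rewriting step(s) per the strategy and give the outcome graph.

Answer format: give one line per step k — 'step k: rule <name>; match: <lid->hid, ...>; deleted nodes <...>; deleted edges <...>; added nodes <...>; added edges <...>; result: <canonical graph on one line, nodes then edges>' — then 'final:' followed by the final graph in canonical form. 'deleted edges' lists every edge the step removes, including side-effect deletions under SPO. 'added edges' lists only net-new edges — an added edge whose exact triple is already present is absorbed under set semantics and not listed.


step 1: rule r1; match: 0->6, 1->0, 2->1, 3->2; deleted nodes 6; deleted edges (6,0,c); (6,1,c); (6,2,c); added nodes 9, 10, 11, 12, 13, 14, 15; added edges (12,0,c); (12,9,c); (12,11,c); (13,1,c); (13,9,c); (13,10,c); (14,2,c); (14,10,c); (14,11,c); (15,9,c); (15,10,c); (15,11,c); result: nodes: 0:vx, 1:vx, 2:vx, 3:vx, 5:vx, 7:tri, 8:tri, 9:vx, 10:vx, 11:vx, 12:tri, 13:tri, 14:tri, 15:tri edges: (7,0,c); (7,1,c); (7,5,c); (8,0,c); (8,1,c); (8,3,c); (12,0,c); (12,9,c); (12,11,c); (13,1,c); (13,9,c); (13,10,c); (14,2,c); (14,10,c); (14,11,c); (15,9,c); (15,10,c); (15,11,c)
step 2: rule r1; match: 0->7, 1->0, 2->1, 3->5; deleted nodes 7; deleted edges (7,0,c); (7,1,c); (7,5,c); added nodes 16, 17, 18, 19, 20, 21, 22; added edges (19,0,c); (19,16,c); (19,18,c); (20,1,c); (20,16,c); (20,17,c); (21,5,c); (21,17,c); (21,18,c); (22,16,c); (22,17,c); (22,18,c); result: nodes: 0:vx, 1:vx, 2:vx, 3:vx, 5:vx, 8:tri, 9:vx, 10:vx, 11:vx, 12:tri, 13:tri, 14:tri, 15:tri, 16:vx, 17:vx, 18:vx, 19:tri, 20:tri, 21:tri, 22:tri edges: (8,0,c); (8,1,c); (8,3,c); (12,0,c); (12,9,c); (12,11,c); (13,1,c); (13,9,c); (13,10,c); (14,2,c); (14,10,c); (14,11,c); (15,9,c); (15,10,c); (15,11,c); (19,0,c); (19,16,c); (19,18,c); (20,1,c); (20,16,c); (20,17,c); (21,5,c); (21,17,c); (21,18,c); (22,16,c); (22,17,c); (22,18,c)
final:
nodes: 0:vx, 1:vx, 2:vx, 3:vx, 5:vx, 8:tri, 9:vx, 10:vx, 11:vx, 12:tri, 13:tri, 14:tri, 15:tri, 16:vx, 17:vx, 18:vx, 19:tri, 20:tri, 21:tri, 22:tri
edges: (8,0,c); (8,1,c); (8,3,c); (12,0,c); (12,9,c); (12,11,c); (13,1,c); (13,9,c); (13,10,c); (14,2,c); (14,10,c); (14,11,c); (15,9,c); (15,10,c); (15,11,c); (19,0,c); (19,16,c); (19,18,c); (20,1,c); (20,16,c); (20,17,c); (21,5,c); (21,17,c); (21,18,c); (22,16,c); (22,17,c); (22,18,c)


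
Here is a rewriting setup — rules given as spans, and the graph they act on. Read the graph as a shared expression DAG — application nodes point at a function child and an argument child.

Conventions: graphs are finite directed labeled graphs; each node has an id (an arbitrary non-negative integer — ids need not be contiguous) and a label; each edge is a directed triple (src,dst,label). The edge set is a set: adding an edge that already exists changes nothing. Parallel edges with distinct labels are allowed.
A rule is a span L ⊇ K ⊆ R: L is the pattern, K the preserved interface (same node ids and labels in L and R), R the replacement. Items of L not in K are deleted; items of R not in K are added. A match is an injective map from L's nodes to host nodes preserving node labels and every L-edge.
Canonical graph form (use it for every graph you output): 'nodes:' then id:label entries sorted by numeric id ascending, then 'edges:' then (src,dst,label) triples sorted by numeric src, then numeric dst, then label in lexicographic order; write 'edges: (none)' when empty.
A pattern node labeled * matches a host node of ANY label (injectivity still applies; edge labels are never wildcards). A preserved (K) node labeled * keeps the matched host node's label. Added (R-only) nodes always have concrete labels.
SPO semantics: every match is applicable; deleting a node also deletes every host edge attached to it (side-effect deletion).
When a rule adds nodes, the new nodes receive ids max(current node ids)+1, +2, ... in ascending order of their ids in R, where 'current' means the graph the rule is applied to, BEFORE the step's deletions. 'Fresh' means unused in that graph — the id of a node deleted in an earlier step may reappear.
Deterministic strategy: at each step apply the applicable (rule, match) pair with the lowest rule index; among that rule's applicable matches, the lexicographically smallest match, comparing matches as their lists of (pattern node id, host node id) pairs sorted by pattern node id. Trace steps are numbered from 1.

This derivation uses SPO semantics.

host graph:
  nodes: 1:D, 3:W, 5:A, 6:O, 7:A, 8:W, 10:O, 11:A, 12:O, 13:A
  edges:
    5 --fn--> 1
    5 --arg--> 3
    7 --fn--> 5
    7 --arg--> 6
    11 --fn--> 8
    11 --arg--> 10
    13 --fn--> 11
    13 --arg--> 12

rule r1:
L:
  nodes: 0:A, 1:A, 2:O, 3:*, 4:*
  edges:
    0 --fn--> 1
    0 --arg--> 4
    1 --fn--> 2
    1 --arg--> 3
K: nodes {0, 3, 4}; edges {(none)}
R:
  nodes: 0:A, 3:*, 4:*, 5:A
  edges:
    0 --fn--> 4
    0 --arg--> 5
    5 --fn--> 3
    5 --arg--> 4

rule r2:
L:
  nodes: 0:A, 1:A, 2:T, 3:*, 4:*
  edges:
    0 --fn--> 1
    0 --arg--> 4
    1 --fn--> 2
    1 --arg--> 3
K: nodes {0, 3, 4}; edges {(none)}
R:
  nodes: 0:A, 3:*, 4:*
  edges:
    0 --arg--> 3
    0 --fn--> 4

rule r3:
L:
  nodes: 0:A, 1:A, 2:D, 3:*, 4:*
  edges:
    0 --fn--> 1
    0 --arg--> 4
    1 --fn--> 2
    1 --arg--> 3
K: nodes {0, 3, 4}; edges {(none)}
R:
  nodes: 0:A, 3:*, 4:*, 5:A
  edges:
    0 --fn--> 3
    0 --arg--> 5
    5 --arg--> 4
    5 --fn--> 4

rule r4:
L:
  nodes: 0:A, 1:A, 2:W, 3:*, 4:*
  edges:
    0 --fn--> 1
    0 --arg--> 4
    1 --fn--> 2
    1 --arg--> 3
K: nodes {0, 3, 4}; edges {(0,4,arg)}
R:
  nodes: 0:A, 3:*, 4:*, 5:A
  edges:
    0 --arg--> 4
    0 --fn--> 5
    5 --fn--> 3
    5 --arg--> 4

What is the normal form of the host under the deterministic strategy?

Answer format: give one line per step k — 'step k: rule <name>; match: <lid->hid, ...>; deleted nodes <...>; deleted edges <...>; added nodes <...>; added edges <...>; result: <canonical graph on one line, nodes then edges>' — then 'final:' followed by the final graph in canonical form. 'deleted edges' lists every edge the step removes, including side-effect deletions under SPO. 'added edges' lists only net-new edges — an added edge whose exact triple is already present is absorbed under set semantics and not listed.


step 1: rule r3; match: 0->7, 1->5, 2->1, 3->3, 4->6; deleted nodes 1, 5; deleted edges (5,1,fn); (5,3,arg); (7,5,fn); (7,6,arg); added nodes 14; added edges (7,3,fn); (7,14,arg); (14,6,arg); (14,6,fn); result: nodes: 3:W, 6:O, 7:A, 8:W, 10:O, 11:A, 12:O, 13:A, 14:A edges: (7,3,fn); (7,14,arg); (11,8,fn); (11,10,arg); (13,11,fn); (13,12,arg); (14,6,arg); (14,6,fn)
step 2: rule r4; match: 0->13, 1->11, 2->8, 3->10, 4->12; deleted nodes 8, 11; deleted edges (11,8,fn); (11,10,arg); (13,11,fn); added nodes 15; added edges (13,15,fn); (15,10,fn); (15,12,arg); result: nodes: 3:W, 6:O, 7:A, 10:O, 12:O, 13:A, 14:A, 15:A edges: (7,3,fn); (7,14,arg); (13,12,arg); (13,15,fn); (14,6,arg); (14,6,fn); (15,10,fn); (15,12,arg)
final:
nodes: 3:W, 6:O, 7:A, 10:O, 12:O, 13:A, 14:A, 15:A
edges: (7,3,fn); (7,14,arg); (13,12,arg); (13,15,fn); (14,6,arg); (14,6,fn); (15,10,fn); (15,12,arg)


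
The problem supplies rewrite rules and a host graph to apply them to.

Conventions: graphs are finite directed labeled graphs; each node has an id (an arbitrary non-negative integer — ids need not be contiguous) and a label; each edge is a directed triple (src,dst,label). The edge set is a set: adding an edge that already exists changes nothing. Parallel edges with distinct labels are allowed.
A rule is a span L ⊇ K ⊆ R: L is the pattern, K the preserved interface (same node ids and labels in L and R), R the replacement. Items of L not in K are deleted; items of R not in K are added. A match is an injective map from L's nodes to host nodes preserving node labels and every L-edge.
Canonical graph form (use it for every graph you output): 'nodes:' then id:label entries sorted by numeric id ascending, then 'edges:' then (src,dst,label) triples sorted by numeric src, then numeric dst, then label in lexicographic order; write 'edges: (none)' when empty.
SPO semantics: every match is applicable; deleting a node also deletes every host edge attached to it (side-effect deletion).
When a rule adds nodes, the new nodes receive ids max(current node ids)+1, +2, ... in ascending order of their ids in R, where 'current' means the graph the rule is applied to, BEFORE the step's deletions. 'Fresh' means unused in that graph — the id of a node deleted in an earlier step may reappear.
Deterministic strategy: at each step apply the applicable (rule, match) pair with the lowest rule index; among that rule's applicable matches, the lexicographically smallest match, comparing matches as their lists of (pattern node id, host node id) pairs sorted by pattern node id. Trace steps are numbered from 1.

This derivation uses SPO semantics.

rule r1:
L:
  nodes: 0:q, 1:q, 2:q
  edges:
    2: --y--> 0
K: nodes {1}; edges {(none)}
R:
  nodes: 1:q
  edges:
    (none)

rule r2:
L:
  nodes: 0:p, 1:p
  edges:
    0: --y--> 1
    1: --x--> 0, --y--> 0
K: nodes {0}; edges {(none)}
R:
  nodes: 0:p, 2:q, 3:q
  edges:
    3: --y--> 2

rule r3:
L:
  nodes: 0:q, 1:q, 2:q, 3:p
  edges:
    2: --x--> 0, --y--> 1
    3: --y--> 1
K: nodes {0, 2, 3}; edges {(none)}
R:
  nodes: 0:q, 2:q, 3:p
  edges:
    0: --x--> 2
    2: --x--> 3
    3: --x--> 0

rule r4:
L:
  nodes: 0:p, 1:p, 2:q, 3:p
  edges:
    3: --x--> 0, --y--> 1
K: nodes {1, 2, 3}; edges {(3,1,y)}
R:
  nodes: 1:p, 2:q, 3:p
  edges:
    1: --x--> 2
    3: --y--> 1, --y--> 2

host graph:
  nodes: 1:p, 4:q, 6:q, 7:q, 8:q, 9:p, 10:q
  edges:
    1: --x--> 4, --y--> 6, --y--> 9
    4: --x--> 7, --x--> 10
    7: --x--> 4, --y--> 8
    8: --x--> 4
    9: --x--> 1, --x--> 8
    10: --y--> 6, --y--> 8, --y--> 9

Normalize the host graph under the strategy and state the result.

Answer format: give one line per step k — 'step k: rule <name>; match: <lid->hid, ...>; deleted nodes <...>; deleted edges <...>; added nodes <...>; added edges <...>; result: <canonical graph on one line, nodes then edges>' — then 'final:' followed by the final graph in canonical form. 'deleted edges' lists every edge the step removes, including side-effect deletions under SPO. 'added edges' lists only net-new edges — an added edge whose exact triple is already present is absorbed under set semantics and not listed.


step 1: rule r1; match: 0->6, 1->4, 2->10; deleted nodes 6, 10; deleted edges (1,6,y); (4,10,x); (10,6,y); (10,8,y); (10,9,y); added nodes (none); added edges (none); result: nodes: 1:p, 4:q, 7:q, 8:q, 9:p edges: (1,4,x); (1,9,y); (4,7,x); (7,4,x); (7,8,y); (8,4,x); (9,1,x); (9,8,x)
step 2: rule r1; match: 0->8, 1->4, 2->7; deleted nodes 7, 8; deleted edges (4,7,x); (7,4,x); (7,8,y); (8,4,x); (9,8,x); added nodes (none); added edges (none); result: nodes: 1:p, 4:q, 9:p edges: (1,4,x); (1,9,y); (9,1,x)
final:
nodes: 1:p, 4:q, 9:p
edges: (1,4,x); (1,9,y); (9,1,x)


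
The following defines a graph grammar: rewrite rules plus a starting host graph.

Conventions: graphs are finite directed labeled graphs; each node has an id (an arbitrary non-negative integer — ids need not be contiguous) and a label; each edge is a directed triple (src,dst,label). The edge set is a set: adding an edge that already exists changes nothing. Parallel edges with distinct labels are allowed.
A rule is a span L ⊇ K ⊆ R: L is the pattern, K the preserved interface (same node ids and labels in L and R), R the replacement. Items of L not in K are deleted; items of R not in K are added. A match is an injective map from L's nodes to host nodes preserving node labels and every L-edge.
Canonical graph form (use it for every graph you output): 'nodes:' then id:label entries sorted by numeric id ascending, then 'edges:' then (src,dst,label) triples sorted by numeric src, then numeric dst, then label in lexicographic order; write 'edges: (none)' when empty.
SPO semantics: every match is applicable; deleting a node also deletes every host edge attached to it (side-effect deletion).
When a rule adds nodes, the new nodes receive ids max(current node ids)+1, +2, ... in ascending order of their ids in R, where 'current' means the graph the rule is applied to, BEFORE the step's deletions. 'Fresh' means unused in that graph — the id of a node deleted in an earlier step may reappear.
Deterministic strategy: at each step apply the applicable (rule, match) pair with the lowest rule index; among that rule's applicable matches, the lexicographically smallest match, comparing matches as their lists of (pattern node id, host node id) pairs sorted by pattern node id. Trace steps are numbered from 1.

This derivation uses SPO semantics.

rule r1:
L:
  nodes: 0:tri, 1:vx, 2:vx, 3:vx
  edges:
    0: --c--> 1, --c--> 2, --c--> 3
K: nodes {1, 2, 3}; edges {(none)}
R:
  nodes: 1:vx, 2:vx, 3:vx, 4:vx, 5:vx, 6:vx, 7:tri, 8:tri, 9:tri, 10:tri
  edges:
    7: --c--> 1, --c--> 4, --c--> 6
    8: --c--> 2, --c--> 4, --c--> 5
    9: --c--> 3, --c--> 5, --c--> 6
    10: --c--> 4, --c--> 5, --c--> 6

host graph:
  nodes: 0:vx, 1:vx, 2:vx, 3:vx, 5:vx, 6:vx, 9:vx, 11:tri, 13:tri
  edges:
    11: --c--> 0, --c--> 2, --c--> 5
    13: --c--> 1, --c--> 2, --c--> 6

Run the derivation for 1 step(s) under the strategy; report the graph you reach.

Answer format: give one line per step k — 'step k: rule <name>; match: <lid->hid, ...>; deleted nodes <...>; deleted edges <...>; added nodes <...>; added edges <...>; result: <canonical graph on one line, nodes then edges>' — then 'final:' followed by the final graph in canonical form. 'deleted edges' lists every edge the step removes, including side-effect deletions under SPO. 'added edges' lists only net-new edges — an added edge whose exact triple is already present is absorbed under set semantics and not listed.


step 1: rule r1; match: 0->11, 1->0, 2->2, 3->5; deleted nodes 11; deleted edges (11,0,c); (11,2,c); (11,5,c); added nodes 14, 15, 16, 17, 18, 19, 20; added edges (17,0,c); (17,14,c); (17,16,c); (18,2,c); (18,14,c); (18,15,c); (19,5,c); (19,15,c); (19,16,c); (20,14,c); (20,15,c); (20,16,c); result: nodes: 0:vx, 1:vx, 2:vx, 3:vx, 5:vx, 6:vx, 9:vx, 13:tri, 14:vx, 15:vx, 16:vx, 17:tri, 18:tri, 19:tri, 20:tri edges: (13,1,c); (13,2,c); (13,6,c); (17,0,c); (17,14,c); (17,16,c); (18,2,c); (18,14,c); (18,15,c); (19,5,c); (19,15,c); (19,16,c); (20,14,c); (20,15,c); (20,16,c)
final:
nodes: 0:vx, 1:vx, 2:vx, 3:vx, 5:vx, 6:vx, 9:vx, 13:tri, 14:vx, 15:vx, 16:vx, 17:tri, 18:tri, 19:tri, 20:tri
edges: (13,1,c); (13,2,c); (13,6,c); (17,0,c); (17,14,c); (17,16,c); (18,2,c); (18,14,c); (18,15,c); (19,5,c); (19,15,c); (19,16,c); (20,14,c); (20,15,c); (20,16,c)


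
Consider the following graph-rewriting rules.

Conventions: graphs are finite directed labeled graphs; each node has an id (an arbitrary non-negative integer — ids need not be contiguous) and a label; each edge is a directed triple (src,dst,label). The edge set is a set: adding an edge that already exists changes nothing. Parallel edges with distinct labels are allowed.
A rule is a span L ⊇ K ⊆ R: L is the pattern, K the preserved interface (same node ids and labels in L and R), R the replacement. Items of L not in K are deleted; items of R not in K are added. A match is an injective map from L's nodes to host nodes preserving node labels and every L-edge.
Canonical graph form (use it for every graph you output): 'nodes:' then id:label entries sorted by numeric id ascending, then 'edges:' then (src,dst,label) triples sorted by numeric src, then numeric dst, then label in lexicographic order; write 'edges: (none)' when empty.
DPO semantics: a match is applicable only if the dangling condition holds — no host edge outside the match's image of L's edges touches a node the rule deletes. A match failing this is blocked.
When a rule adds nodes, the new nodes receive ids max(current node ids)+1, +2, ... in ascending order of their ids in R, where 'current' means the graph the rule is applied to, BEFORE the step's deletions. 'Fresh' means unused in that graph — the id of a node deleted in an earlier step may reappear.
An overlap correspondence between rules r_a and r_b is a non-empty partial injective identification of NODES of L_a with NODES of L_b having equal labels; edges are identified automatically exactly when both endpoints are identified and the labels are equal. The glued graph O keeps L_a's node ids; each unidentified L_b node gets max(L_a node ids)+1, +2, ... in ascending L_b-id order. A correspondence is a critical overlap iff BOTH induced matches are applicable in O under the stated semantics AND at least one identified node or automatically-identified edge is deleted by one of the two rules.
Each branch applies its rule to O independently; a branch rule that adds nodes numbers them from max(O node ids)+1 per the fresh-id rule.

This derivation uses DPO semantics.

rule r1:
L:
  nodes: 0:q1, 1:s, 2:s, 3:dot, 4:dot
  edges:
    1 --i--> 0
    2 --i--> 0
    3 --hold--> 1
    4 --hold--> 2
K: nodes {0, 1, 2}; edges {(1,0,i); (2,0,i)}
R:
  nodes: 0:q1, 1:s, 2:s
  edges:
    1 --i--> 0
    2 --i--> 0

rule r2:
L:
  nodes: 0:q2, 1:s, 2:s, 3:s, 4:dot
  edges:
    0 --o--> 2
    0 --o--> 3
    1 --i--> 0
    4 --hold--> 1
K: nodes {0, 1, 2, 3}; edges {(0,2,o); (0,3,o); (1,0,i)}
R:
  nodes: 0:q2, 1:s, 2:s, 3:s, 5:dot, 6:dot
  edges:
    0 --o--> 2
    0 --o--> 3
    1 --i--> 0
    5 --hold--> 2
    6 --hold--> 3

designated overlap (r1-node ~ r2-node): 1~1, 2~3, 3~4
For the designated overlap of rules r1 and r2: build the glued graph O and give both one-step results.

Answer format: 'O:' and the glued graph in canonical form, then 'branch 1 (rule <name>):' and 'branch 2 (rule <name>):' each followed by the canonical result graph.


O:
nodes: 0:q1, 1:s, 2:s, 3:dot, 4:dot, 5:q2, 6:s
edges: (1,0,i); (1,5,i); (2,0,i); (3,1,hold); (4,2,hold); (5,2,o); (5,6,o)
branch 1 (rule r1):
nodes: 0:q1, 1:s, 2:s, 5:q2, 6:s
edges: (1,0,i); (1,5,i); (2,0,i); (5,2,o); (5,6,o)
branch 2 (rule r2):
nodes: 0:q1, 1:s, 2:s, 4:dot, 5:q2, 6:s, 7:dot, 8:dot
edges: (1,0,i); (1,5,i); (2,0,i); (4,2,hold); (5,2,o); (5,6,o); (7,6,hold); (8,2,hold)


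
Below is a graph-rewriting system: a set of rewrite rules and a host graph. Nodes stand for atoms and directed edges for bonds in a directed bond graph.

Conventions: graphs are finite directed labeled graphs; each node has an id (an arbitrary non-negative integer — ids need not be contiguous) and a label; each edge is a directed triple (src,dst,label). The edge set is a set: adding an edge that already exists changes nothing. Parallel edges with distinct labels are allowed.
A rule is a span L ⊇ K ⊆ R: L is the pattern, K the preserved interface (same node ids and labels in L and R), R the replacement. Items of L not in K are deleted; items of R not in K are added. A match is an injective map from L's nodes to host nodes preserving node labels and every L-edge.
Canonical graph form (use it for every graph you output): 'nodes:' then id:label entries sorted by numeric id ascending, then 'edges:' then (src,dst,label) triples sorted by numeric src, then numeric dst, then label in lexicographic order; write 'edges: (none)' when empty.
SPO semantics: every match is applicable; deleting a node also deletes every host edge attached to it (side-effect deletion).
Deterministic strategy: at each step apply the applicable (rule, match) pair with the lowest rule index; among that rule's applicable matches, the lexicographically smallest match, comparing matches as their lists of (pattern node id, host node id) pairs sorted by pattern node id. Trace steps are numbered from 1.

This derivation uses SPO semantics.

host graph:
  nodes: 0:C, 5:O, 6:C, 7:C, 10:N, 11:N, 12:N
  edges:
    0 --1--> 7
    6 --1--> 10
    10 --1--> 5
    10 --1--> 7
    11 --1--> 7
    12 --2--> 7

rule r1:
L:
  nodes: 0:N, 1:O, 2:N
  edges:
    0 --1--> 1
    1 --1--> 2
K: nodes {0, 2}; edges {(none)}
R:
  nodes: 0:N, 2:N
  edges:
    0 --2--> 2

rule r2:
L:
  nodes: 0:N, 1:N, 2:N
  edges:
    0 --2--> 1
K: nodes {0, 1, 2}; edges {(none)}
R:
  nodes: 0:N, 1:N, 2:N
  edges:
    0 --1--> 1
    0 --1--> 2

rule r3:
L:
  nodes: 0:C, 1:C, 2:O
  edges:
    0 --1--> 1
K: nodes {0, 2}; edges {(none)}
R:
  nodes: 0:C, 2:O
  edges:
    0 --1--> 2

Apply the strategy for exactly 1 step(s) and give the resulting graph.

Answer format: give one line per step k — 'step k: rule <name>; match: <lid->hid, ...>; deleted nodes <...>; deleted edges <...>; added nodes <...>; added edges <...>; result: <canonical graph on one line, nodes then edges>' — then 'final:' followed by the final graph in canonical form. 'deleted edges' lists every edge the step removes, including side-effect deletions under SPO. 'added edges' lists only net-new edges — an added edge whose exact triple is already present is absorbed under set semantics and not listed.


step 1: rule r3; match: 0->0, 1->7, 2->5; deleted nodes 7; deleted edges (0,7,1); (10,7,1); (11,7,1); (12,7,2); added nodes (none); added edges (0,5,1); result: nodes: 0:C, 5:O, 6:C, 10:N, 11:N, 12:N edges: (0,5,1); (6,10,1); (10,5,1)
final:
nodes: 0:C, 5:O, 6:C, 10:N, 11:N, 12:N
edges: (0,5,1); (6,10,1); (10,5,1)


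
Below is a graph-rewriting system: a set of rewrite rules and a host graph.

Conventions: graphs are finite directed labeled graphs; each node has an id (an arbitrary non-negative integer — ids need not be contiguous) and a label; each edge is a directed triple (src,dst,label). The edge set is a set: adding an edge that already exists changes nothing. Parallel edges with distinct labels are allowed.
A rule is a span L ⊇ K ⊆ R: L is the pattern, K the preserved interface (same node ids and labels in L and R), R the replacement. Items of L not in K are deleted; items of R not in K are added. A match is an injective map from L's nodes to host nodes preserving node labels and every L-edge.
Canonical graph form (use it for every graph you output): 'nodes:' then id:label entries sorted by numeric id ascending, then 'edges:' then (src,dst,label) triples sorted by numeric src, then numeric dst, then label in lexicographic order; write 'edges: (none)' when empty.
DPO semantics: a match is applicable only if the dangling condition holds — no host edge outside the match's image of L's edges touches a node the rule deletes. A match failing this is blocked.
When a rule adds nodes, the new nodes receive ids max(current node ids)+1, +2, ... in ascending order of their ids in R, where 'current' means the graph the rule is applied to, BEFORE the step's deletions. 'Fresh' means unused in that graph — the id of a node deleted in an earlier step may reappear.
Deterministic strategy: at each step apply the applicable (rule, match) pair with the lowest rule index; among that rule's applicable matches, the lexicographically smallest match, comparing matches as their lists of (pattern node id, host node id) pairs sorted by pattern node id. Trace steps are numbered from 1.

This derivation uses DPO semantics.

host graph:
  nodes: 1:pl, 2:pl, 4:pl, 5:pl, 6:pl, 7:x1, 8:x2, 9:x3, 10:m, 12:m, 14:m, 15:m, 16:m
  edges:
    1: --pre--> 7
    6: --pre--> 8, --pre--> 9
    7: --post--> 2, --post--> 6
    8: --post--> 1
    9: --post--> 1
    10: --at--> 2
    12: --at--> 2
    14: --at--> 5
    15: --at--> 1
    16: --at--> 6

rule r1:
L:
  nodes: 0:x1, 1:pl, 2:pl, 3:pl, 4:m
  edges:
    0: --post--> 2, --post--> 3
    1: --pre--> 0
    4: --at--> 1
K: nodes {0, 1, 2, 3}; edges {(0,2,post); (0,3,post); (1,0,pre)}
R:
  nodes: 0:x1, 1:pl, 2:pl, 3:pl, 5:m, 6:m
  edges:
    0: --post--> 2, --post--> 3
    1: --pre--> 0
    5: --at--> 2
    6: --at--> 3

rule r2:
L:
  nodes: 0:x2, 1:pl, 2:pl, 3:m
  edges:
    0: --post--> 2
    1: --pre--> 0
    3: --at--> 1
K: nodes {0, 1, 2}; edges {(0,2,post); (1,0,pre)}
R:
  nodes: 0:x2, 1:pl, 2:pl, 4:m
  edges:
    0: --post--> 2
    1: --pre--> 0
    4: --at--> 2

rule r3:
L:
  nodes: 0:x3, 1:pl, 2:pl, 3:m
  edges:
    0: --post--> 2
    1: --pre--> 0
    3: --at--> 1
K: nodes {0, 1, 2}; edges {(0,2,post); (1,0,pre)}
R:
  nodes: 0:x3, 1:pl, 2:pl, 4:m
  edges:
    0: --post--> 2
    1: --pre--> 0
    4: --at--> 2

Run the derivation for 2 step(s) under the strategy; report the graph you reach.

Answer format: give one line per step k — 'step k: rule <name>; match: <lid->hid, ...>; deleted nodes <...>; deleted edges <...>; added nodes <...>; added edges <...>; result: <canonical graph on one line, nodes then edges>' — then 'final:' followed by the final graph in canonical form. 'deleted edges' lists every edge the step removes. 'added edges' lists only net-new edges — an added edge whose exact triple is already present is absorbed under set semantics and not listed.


step 1: rule r1; match: 0->7, 1->1, 2->2, 3->6, 4->15; deleted nodes 15; deleted edges (15,1,at); added nodes 17, 18; added edges (17,2,at); (18,6,at); result: nodes: 1:pl, 2:pl, 4:pl, 5:pl, 6:pl, 7:x1, 8:x2, 9:x3, 10:m, 12:m, 14:m, 16:m, 17:m, 18:m edges: (1,7,pre); (6,8,pre); (6,9,pre); (7,2,post); (7,6,post); (8,1,post); (9,1,post); (10,2,at); (12,2,at); (14,5,at); (16,6,at); (17,2,at); (18,6,at)
step 2: rule r2; match: 0->8, 1->6, 2->1, 3->16; deleted nodes 16; deleted edges (16,6,at); added nodes 19; added edges (19,1,at); result: nodes: 1:pl, 2:pl, 4:pl, 5:pl, 6:pl, 7:x1, 8:x2, 9:x3, 10:m, 12:m, 14:m, 17:m, 18:m, 19:m edges: (1,7,pre); (6,8,pre); (6,9,pre); (7,2,post); (7,6,post); (8,1,post); (9,1,post); (10,2,at); (12,2,at); (14,5,at); (17,2,at); (18,6,at); (19,1,at)
final:
nodes: 1:pl, 2:pl, 4:pl, 5:pl, 6:pl, 7:x1, 8:x2, 9:x3, 10:m, 12:m, 14:m, 17:m, 18:m, 19:m
edges: (1,7,pre); (6,8,pre); (6,9,pre); (7,2,post); (7,6,post); (8,1,post); (9,1,post); (10,2,at); (12,2,at); (14,5,at); (17,2,at); (18,6,at); (19,1,at)


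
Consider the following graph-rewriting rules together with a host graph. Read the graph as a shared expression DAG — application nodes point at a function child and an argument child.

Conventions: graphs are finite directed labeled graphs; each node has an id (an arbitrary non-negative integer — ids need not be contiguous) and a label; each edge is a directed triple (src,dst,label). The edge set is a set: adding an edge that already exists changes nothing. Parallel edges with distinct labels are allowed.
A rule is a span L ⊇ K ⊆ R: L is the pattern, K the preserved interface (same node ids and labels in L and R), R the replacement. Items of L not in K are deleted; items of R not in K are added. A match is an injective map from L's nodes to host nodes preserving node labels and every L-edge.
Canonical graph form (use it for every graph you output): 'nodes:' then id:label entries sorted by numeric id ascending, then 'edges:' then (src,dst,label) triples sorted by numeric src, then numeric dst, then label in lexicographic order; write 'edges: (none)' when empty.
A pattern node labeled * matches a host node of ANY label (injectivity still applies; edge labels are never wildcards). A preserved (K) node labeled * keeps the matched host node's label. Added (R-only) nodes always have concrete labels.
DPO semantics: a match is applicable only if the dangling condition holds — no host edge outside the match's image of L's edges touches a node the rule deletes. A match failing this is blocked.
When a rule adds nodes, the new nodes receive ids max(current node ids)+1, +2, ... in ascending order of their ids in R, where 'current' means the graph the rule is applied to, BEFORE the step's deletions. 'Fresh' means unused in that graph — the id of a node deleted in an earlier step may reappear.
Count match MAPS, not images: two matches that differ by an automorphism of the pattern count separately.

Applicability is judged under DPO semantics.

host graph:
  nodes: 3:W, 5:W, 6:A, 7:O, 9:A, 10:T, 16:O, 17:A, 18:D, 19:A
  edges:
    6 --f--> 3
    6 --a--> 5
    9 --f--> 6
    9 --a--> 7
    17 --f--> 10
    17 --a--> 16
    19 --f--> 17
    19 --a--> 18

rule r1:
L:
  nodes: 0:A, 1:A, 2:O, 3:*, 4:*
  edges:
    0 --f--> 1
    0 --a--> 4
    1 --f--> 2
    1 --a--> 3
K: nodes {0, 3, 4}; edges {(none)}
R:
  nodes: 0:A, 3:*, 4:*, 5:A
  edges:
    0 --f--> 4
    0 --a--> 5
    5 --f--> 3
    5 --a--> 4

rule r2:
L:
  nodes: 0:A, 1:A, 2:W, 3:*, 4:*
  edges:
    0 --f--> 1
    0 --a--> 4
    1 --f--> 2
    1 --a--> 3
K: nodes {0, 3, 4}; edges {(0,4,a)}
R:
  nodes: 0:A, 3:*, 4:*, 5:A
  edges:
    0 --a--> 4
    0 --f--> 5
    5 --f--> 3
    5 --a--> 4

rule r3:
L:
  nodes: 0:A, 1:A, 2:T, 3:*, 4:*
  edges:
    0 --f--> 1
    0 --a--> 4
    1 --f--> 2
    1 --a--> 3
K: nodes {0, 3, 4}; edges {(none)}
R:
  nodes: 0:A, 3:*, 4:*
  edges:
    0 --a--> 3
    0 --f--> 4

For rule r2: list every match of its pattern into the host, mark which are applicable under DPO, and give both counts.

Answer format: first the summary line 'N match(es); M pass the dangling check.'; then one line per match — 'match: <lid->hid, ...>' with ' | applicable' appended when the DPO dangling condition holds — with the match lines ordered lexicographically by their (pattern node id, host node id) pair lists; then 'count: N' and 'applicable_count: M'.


1 match(es); 1 pass the dangling check.
match: 0->9, 1->6, 2->3, 3->5, 4->7 | applicable
count: 1
applicable_count: 1
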